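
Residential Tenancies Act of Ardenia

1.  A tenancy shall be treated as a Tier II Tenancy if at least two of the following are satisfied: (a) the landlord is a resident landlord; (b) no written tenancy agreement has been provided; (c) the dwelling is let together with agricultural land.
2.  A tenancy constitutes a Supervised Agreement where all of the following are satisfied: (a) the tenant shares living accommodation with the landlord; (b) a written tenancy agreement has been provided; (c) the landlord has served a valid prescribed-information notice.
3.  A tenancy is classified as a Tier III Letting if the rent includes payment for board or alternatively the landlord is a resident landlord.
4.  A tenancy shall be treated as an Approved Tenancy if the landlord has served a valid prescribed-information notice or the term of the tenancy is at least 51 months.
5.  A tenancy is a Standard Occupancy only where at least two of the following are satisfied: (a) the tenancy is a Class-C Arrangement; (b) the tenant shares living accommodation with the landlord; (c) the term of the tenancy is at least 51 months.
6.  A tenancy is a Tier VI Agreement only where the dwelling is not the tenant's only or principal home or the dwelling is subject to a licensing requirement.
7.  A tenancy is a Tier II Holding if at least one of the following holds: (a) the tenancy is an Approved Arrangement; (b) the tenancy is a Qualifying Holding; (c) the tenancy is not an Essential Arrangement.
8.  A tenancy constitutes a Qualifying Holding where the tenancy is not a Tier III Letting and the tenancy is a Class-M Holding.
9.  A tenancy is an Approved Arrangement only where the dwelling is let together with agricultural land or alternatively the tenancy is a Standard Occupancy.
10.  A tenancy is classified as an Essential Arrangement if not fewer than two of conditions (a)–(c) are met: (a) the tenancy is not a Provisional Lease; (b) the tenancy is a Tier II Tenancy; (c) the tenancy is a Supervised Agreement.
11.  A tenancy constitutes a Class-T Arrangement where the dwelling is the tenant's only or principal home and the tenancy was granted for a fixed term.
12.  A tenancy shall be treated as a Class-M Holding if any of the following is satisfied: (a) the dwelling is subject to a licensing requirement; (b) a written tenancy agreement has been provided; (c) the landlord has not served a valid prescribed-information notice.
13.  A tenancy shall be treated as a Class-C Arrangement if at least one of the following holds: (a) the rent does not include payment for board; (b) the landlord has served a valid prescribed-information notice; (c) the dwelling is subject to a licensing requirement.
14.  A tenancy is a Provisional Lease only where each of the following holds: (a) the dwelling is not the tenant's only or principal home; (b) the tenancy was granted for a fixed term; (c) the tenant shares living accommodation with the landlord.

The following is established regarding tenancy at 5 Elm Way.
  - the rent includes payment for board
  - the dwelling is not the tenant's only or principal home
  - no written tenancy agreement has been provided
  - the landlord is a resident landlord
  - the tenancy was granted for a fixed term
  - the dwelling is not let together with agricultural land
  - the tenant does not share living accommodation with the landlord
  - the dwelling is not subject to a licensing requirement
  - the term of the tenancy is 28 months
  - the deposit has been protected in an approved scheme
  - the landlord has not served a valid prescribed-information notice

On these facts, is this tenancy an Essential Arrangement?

Yes

paragraph 14 — Provisional Lease: [the dwelling is not the tenant's only or principal home? yes] AND [the tenancy was granted for a fixed term? yes] AND [the tenant shares living accommodation with the landlord? no] → not satisfied.
paragraph 1 — Tier II Tenancy: the landlord is a resident landlord? yes; no written tenancy agreement has been provided? yes; the dwelling is let together with agricultural land? no — 2 of 3 hold (need ≥2) → satisfied.
paragraph 2 — Supervised Agreement: [the tenant shares living accommodation with the landlord? no] AND [a written tenancy agreement has been provided? no] AND [the landlord has served a valid prescribed-information notice? no] → not satisfied.
paragraph 10 — Essential Arrangement: not a Provisional Lease (paragraph 14)? yes; Tier II Tenancy (paragraph 1)? yes; Supervised Agreement (paragraph 2)? no — 2 of 3 hold (need ≥2) → satisfied.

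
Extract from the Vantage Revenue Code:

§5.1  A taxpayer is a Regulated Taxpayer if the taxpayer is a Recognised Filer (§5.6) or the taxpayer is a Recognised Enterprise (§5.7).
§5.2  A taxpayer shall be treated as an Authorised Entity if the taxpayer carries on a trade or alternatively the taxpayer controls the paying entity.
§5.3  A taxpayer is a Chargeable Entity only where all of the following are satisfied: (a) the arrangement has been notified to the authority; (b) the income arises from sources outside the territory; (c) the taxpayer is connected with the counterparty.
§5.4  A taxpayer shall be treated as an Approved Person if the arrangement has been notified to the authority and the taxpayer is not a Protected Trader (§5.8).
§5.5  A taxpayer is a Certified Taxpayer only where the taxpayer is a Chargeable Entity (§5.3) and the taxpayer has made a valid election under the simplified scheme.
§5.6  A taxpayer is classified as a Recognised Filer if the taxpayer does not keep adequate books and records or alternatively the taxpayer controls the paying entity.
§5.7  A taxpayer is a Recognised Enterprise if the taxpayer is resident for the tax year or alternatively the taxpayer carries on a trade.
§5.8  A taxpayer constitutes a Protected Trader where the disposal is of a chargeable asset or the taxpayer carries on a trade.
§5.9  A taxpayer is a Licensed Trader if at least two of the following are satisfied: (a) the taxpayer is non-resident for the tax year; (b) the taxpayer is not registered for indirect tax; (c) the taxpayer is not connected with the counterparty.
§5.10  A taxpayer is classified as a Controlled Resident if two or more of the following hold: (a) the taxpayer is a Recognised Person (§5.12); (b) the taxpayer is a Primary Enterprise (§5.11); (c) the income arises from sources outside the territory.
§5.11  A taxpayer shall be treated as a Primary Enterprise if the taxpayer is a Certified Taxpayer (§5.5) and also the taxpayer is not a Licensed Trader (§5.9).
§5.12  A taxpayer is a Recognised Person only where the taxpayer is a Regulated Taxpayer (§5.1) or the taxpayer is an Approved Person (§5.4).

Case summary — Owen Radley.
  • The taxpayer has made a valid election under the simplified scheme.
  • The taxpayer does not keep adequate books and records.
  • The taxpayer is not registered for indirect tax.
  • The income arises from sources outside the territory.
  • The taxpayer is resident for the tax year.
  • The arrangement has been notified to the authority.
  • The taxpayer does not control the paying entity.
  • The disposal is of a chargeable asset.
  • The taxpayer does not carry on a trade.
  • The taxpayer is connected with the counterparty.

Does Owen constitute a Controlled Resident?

§5.6 — Recognised Filer: [the taxpayer does not keep adequate books and records? yes] OR [the taxpayer controls the paying entity? no] → satisfied.
§5.7 — Recognised Enterprise: [the taxpayer is resident for the tax year? yes] OR [the taxpayer carries on a trade? no] → satisfied.
§5.1 — Regulated Taxpayer: [Recognised Filer (§5.6)? yes] OR [Recognised Enterprise (§5.7)? yes] → satisfied.
§5.8 — Protected Trader: [the disposal is of a chargeable asset? yes] OR [the taxpayer carries on a trade? no] → satisfied.
§5.4 — Approved Person: [the arrangement has been notified to the authority? yes] AND [not a Protected Trader (§5.8)? no] → not satisfied.
§5.12 — Recognised Person: [Regulated Taxpayer (§5.1)? yes] OR [Approved Person (§5.4)? no] → satisfied.
§5.3 — Chargeable Entity: [the arrangement has been notified to the authority? yes] AND [the income arises from sources outside the territory? yes] AND [the taxpayer is connected with the counterparty? yes] → satisfied.
§5.5 — Certified Taxpayer: [Chargeable Entity (§5.3)? yes] AND [the taxpayer has made a valid election under the simplified scheme? yes] → satisfied.
§5.9 — Licensed Trader: the taxpayer is non-resident for the tax year? no; the taxpayer is not registered for indirect tax? yes; the taxpayer is not connected with the counterparty? no — 1 of 3 hold (need ≥2) → not satisfied.
§5.11 — Primary Enterprise: [Certified Taxpayer (§5.5)? yes] AND [not a Licensed Trader (§5.9)? yes] → satisfied.
§5.10 — Controlled Resident: Recognised Person (§5.12)? yes; Primary Enterprise (§5.11)? yes; the income arises from sources outside the territory? yes — 3 of 3 hold (need ≥2) → satisfied.

Yes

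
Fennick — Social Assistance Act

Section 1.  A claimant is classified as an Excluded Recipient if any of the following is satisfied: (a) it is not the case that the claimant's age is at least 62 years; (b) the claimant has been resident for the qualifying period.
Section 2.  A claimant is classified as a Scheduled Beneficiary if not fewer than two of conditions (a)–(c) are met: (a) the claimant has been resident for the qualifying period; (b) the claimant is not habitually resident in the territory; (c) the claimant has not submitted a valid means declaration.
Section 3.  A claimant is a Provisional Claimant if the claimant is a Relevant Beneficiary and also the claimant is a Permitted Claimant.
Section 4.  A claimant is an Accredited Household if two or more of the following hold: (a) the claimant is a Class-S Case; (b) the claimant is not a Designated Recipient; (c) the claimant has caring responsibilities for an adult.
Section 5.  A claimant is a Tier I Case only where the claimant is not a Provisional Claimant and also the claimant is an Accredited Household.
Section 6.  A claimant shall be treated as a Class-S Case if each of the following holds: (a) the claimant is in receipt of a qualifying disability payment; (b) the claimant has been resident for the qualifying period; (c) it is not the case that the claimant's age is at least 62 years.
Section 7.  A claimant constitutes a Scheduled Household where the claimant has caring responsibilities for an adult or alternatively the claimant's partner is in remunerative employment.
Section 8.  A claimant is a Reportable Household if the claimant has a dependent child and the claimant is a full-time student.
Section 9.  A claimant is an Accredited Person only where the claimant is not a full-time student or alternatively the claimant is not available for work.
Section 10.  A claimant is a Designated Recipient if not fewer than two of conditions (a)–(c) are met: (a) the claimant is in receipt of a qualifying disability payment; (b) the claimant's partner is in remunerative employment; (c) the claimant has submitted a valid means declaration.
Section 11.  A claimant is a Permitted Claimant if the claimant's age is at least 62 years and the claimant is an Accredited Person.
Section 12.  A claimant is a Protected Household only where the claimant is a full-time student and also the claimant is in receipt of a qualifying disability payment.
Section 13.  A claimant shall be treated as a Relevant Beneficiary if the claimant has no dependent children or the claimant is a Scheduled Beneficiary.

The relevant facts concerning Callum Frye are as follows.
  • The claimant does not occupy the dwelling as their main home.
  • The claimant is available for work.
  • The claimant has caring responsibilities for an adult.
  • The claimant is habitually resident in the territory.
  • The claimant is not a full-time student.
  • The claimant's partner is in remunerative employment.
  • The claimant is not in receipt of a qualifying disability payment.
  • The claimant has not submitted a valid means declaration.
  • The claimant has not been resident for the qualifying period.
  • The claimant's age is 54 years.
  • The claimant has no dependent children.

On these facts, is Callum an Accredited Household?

Yes

section 6 — Class-S Case: [the claimant is in receipt of a qualifying disability payment? no] AND [the claimant has been resident for the qualifying period? no] AND [claimant's age: 54 years ≥ 62 years? no, so negated condition yes] → not satisfied.
section 10 — Designated Recipient: the claimant is in receipt of a qualifying disability payment? no; the claimant's partner is in remunerative employment? yes; the claimant has submitted a valid means declaration? no — 1 of 3 hold (need ≥2) → not satisfied.
section 4 — Accredited Household: Class-S Case (section 6)? no; not a Designated Recipient (section 10)? yes; the claimant has caring responsibilities for an adult? yes — 2 of 3 hold (need ≥2) → satisfied.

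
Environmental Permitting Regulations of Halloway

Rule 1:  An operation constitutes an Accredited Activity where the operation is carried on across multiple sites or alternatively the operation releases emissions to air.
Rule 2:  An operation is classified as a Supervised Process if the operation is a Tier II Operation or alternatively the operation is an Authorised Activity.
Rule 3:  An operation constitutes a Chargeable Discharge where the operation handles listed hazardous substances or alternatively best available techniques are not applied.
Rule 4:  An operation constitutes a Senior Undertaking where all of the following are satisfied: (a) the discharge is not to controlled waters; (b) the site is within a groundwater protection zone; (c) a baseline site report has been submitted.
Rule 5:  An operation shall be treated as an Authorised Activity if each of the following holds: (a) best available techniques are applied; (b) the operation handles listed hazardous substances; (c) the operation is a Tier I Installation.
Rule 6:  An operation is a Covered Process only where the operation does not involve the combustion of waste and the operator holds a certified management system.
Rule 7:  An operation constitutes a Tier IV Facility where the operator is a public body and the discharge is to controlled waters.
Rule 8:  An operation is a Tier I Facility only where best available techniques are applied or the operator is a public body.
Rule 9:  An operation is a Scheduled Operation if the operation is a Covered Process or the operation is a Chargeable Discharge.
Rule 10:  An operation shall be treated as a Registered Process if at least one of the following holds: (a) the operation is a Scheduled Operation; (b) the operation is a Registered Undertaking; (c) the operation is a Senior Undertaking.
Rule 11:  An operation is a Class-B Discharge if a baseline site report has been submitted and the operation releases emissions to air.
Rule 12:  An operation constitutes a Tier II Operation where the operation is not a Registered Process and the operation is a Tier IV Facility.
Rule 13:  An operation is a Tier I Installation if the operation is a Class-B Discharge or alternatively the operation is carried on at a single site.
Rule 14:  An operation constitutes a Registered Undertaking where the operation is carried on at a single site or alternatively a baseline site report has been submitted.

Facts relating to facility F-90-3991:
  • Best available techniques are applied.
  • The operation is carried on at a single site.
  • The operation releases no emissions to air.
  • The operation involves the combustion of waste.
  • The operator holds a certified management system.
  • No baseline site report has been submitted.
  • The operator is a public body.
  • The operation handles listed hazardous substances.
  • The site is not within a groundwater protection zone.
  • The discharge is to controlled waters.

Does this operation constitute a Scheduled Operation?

rule 6 — Covered Process: [the operation does not involve the combustion of waste? no] AND [the operator holds a certified management system? yes] → not satisfied.
rule 3 — Chargeable Discharge: [the operation handles listed hazardous substances? yes] OR [best available techniques are not applied? no] → satisfied.
rule 9 — Scheduled Operation: [Covered Process (rule 6)? no] OR [Chargeable Discharge (rule 3)? yes] → satisfied.

Yes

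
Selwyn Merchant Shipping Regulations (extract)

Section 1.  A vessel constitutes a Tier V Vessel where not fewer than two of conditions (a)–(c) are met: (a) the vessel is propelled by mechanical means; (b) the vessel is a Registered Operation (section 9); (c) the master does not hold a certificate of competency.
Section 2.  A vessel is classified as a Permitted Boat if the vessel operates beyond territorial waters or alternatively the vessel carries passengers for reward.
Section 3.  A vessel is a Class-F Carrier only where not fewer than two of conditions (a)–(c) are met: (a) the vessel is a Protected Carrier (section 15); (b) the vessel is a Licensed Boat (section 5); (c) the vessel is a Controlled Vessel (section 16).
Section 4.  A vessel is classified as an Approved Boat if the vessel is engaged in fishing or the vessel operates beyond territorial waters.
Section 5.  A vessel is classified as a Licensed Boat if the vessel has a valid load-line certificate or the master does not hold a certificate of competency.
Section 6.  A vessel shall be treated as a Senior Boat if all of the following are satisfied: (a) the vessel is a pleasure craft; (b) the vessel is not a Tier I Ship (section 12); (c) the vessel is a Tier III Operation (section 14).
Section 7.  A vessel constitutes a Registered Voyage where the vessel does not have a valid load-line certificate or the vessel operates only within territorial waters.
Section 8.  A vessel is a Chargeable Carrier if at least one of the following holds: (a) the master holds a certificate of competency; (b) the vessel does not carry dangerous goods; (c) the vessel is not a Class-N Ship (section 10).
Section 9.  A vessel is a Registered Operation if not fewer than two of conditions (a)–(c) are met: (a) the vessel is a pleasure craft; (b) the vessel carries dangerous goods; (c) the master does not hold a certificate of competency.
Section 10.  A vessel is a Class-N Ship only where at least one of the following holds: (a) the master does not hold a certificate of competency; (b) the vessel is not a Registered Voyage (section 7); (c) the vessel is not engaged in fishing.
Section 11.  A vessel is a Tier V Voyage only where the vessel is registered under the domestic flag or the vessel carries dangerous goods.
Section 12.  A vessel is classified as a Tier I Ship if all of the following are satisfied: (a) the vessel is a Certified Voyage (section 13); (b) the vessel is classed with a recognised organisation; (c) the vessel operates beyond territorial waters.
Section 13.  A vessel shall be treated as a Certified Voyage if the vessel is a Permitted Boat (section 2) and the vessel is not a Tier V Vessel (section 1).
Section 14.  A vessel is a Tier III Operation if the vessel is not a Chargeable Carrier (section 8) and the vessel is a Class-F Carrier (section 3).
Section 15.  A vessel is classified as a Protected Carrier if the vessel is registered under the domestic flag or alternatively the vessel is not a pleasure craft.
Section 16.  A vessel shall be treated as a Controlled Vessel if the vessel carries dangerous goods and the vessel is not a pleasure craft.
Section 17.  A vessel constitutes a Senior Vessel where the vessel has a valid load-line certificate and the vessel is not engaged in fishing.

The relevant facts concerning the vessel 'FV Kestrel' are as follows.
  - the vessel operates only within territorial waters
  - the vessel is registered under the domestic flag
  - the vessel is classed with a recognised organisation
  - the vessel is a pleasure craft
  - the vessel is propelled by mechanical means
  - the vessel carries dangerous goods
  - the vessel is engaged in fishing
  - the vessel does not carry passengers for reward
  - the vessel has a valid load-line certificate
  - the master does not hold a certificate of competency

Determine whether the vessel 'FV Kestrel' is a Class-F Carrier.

section 15 — Protected Carrier: [the vessel is registered under the domestic flag? yes] OR [the vessel is not a pleasure craft? no] → satisfied.
section 5 — Licensed Boat: [the vessel has a valid load-line certificate? yes] OR [the master does not hold a certificate of competency? yes] → satisfied.
section 16 — Controlled Vessel: [the vessel carries dangerous goods? yes] AND [the vessel is not a pleasure craft? no] → not satisfied.
section 3 — Class-F Carrier: Protected Carrier (section 15)? yes; Licensed Boat (section 5)? yes; Controlled Vessel (section 16)? no — 2 of 3 hold (need ≥2) → satisfied.

Yes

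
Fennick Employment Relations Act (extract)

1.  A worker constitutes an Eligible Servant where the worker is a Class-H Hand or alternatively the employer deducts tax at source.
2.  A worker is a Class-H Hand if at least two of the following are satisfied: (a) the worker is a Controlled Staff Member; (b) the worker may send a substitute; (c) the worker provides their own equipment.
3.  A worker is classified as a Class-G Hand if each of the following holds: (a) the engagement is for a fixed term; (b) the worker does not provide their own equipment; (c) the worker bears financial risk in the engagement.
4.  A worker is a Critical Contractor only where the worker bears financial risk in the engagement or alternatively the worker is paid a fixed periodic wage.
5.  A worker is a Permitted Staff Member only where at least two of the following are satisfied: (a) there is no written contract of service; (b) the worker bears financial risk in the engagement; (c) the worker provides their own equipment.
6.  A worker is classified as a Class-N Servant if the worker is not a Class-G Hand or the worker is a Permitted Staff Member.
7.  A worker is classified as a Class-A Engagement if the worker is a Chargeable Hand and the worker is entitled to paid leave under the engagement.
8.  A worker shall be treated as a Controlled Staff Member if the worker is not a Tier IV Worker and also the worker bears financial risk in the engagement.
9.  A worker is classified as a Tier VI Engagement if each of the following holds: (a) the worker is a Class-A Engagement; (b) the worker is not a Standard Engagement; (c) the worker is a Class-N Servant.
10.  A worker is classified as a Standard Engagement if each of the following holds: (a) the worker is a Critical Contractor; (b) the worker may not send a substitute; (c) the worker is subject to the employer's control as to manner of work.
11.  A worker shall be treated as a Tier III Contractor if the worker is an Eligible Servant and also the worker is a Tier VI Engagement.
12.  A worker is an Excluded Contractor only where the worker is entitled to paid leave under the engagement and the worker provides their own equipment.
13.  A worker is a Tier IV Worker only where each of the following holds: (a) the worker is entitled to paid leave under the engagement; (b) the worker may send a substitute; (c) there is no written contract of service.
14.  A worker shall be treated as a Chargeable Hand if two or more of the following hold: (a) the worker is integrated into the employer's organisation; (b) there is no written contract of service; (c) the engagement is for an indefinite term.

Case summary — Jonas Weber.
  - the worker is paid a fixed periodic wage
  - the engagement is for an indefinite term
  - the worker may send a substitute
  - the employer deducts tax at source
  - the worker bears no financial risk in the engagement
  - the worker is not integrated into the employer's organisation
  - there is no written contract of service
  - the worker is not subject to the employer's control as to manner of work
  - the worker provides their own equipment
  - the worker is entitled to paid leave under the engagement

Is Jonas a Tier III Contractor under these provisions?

paragraph 13 — Tier IV Worker: [the worker is entitled to paid leave under the engagement? yes] AND [the worker may send a substitute? yes] AND [there is no written contract of service? yes] → satisfied.
paragraph 8 — Controlled Staff Member: [not a Tier IV Worker (paragraph 13)? no] AND [the worker bears financial risk in the engagement? no] → not satisfied.
paragraph 2 — Class-H Hand: Controlled Staff Member (paragraph 8)? no; the worker may send a substitute? yes; the worker provides their own equipment? yes — 2 of 3 hold (need ≥2) → satisfied.
paragraph 1 — Eligible Servant: [Class-H Hand (paragraph 2)? yes] OR [the employer deducts tax at source? yes] → satisfied.
paragraph 14 — Chargeable Hand: the worker is integrated into the employer's organisation? no; there is no written contract of service? yes; the engagement is for an indefinite term? yes — 2 of 3 hold (need ≥2) → satisfied.
paragraph 7 — Class-A Engagement: [Chargeable Hand (paragraph 14)? yes] AND [the worker is entitled to paid leave under the engagement? yes] → satisfied.
paragraph 4 — Critical Contractor: [the worker bears financial risk in the engagement? no] OR [the worker is paid a fixed periodic wage? yes] → satisfied.
paragraph 10 — Standard Engagement: [Critical Contractor (paragraph 4)? yes] AND [the worker may not send a substitute? no] AND [the worker is subject to the employer's control as to manner of work? no] → not satisfied.
paragraph 3 — Class-G Hand: [the engagement is for a fixed term? no] AND [the worker does not provide their own equipment? no] AND [the worker bears financial risk in the engagement? no] → not satisfied.
paragraph 5 — Permitted Staff Member: there is no written contract of service? yes; the worker bears financial risk in the engagement? no; the worker provides their own equipment? yes — 2 of 3 hold (need ≥2) → satisfied.
paragraph 6 — Class-N Servant: [not a Class-G Hand (paragraph 3)? yes] OR [Permitted Staff Member (paragraph 5)? yes] → satisfied.
paragraph 9 — Tier VI Engagement: [Class-A Engagement (paragraph 7)? yes] AND [not a Standard Engagement (paragraph 10)? yes] AND [Class-N Servant (paragraph 6)? yes] → satisfied.
paragraph 11 — Tier III Contractor: [Eligible Servant (paragraph 1)? yes] AND [Tier VI Engagement (paragraph 9)? yes] → satisfied.

Yes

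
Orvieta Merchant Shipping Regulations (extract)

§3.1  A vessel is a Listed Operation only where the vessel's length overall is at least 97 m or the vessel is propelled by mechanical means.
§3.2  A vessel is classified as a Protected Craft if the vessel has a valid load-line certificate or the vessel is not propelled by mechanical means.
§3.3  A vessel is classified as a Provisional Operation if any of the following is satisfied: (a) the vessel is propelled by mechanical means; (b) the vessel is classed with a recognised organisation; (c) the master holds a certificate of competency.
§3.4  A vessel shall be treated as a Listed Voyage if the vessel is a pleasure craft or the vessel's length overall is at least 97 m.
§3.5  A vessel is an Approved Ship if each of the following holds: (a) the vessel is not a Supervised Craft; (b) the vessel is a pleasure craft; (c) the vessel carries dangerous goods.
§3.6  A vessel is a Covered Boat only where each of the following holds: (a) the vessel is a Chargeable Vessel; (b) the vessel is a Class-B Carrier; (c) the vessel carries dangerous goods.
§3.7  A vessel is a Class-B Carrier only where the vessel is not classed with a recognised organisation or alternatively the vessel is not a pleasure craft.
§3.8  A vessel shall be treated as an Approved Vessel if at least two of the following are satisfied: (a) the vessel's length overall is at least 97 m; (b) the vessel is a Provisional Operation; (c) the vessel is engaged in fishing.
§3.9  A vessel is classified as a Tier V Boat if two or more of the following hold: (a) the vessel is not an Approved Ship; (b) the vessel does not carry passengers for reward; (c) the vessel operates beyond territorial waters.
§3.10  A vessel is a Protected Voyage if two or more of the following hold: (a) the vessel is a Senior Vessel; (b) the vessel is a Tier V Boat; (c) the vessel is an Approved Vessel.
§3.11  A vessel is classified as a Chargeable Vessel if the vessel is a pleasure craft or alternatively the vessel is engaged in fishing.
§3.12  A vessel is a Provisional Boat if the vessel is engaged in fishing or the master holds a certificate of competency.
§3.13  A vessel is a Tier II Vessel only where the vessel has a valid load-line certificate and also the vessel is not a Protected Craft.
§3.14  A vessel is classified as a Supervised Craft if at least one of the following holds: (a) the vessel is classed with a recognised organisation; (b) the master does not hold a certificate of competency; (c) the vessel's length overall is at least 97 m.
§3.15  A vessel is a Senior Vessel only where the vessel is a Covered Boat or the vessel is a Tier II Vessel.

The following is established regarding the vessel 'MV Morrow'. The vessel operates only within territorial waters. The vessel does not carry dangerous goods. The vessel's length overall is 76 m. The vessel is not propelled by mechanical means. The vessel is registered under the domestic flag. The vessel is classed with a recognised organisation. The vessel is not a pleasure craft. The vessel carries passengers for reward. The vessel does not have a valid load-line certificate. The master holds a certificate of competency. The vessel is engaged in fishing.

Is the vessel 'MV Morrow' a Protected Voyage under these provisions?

§3.11 — Chargeable Vessel: [the vessel is a pleasure craft? no] OR [the vessel is engaged in fishing? yes] → satisfied.
§3.7 — Class-B Carrier: [the vessel is not classed with a recognised organisation? no] OR [the vessel is not a pleasure craft? yes] → satisfied.
§3.6 — Covered Boat: [Chargeable Vessel (§3.11)? yes] AND [Class-B Carrier (§3.7)? yes] AND [the vessel carries dangerous goods? no] → not satisfied.
§3.2 — Protected Craft: [the vessel has a valid load-line certificate? no] OR [the vessel is not propelled by mechanical means? yes] → satisfied.
§3.13 — Tier II Vessel: [the vessel has a valid load-line certificate? no] AND [not a Protected Craft (§3.2)? no] → not satisfied.
§3.15 — Senior Vessel: [Covered Boat (§3.6)? no] OR [Tier II Vessel (§3.13)? no] → not satisfied.
§3.14 — Supervised Craft: [the vessel is classed with a recognised organisation? yes] OR [the master does not hold a certificate of competency? no] OR [vessel's length overall: 76 m ≥ 97 m? no] → satisfied.
§3.5 — Approved Ship: [not a Supervised Craft (§3.14)? no] AND [the vessel is a pleasure craft? no] AND [the vessel carries dangerous goods? no] → not satisfied.
§3.9 — Tier V Boat: not an Approved Ship (§3.5)? yes; the vessel does not carry passengers for reward? no; the vessel operates beyond territorial waters? no — 1 of 3 hold (need ≥2) → not satisfied.
§3.3 — Provisional Operation: [the vessel is propelled by mechanical means? no] OR [the vessel is classed with a recognised organisation? yes] OR [the master holds a certificate of competency? yes] → satisfied.
§3.8 — Approved Vessel: vessel's length overall: 76 m ≥ 97 m? no; Provisional Operation (§3.3)? yes; the vessel is engaged in fishing? yes — 2 of 3 hold (need ≥2) → satisfied.
§3.10 — Protected Voyage: Senior Vessel (§3.15)? no; Tier V Boat (§3.9)? no; Approved Vessel (§3.8)? yes — 1 of 3 hold (need ≥2) → not satisfied.

No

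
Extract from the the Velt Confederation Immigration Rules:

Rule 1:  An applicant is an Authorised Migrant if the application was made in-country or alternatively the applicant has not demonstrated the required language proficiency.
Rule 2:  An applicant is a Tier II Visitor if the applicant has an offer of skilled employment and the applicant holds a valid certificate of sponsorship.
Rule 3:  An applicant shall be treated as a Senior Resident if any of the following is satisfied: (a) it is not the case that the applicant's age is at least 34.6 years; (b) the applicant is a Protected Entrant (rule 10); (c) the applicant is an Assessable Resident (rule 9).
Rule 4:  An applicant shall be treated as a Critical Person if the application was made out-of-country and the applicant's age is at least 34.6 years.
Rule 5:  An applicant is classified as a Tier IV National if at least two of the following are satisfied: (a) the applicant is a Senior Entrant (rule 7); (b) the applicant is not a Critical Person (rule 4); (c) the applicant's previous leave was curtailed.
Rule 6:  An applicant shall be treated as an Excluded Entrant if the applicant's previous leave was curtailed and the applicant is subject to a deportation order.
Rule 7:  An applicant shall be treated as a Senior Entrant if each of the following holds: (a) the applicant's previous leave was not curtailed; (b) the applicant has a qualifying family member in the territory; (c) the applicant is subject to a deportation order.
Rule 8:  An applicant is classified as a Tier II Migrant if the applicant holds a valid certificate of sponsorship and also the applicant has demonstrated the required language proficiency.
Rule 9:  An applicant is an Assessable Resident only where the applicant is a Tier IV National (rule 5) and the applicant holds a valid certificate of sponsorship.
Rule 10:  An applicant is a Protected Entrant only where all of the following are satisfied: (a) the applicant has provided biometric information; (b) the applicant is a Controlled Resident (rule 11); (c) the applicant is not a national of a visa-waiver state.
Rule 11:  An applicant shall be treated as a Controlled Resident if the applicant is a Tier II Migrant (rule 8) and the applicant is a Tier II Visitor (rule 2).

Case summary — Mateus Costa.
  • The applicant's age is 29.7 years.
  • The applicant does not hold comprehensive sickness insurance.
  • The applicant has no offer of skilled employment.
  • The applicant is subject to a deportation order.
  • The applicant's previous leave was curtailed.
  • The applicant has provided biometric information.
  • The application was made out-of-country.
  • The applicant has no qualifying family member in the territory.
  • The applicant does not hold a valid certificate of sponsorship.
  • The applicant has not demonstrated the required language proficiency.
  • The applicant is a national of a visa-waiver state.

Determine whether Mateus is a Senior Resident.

rule 8 — Tier II Migrant: [the applicant holds a valid certificate of sponsorship? no] AND [the applicant has demonstrated the required language proficiency? no] → not satisfied.
rule 2 — Tier II Visitor: [the applicant has an offer of skilled employment? no] AND [the applicant holds a valid certificate of sponsorship? no] → not satisfied.
rule 11 — Controlled Resident: [Tier II Migrant (rule 8)? no] AND [Tier II Visitor (rule 2)? no] → not satisfied.
rule 10 — Protected Entrant: [the applicant has provided biometric information? yes] AND [Controlled Resident (rule 11)? no] AND [the applicant is not a national of a visa-waiver state? no] → not satisfied.
rule 7 — Senior Entrant: [the applicant's previous leave was not curtailed? no] AND [the applicant has a qualifying family member in the territory? no] AND [the applicant is subject to a deportation order? yes] → not satisfied.
rule 4 — Critical Person: [the application was made out-of-country? yes] AND [applicant's age: 29.7 years ≥ 34.6 years? no] → not satisfied.
rule 5 — Tier IV National: Senior Entrant (rule 7)? no; not a Critical Person (rule 4)? yes; the applicant's previous leave was curtailed? yes — 2 of 3 hold (need ≥2) → satisfied.
rule 9 — Assessable Resident: [Tier IV National (rule 5)? yes] AND [the applicant holds a valid certificate of sponsorship? no] → not satisfied.
rule 3 — Senior Resident: [applicant's age: 29.7 years ≥ 34.6 years? no, so negated condition yes] OR [Protected Entrant (rule 10)? no] OR [Assessable Resident (rule 9)? no] → satisfied.

Yes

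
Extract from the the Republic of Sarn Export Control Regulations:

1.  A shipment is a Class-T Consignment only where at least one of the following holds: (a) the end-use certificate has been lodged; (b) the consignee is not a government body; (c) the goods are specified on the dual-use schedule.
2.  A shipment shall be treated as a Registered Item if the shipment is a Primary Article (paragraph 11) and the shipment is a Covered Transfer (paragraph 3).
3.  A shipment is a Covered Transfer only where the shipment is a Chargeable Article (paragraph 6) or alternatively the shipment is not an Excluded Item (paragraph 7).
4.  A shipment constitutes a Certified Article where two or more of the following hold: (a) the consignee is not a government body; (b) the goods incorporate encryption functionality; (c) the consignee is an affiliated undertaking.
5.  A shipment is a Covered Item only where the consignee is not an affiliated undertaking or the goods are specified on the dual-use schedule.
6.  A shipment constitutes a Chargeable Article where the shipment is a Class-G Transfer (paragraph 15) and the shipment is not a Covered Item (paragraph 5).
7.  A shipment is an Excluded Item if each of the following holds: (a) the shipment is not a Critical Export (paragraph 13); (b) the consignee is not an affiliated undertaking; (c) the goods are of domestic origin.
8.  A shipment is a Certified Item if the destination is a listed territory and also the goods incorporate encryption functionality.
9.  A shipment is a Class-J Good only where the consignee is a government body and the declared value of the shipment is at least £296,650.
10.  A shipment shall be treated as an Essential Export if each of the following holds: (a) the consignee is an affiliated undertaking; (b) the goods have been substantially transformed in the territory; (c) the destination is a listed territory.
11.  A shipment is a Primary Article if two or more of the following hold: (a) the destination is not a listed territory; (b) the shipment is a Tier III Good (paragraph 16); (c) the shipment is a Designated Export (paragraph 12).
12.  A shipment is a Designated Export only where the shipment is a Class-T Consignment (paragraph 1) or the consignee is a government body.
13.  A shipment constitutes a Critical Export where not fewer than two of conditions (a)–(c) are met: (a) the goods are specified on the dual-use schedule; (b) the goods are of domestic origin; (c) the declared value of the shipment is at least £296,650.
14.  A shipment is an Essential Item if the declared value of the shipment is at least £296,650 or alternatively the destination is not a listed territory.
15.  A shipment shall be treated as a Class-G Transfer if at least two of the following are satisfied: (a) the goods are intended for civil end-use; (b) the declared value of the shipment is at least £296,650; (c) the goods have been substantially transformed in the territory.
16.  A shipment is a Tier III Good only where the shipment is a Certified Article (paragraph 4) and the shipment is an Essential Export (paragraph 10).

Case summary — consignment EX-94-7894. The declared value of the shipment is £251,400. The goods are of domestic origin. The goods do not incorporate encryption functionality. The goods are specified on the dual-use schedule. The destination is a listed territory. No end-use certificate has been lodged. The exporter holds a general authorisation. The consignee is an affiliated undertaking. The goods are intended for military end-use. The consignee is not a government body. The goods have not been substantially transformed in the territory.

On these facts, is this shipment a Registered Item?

paragraph 4 — Certified Article: the consignee is not a government body? yes; the goods incorporate encryption functionality? no; the consignee is an affiliated undertaking? yes — 2 of 3 hold (need ≥2) → satisfied.
paragraph 10 — Essential Export: [the consignee is an affiliated undertaking? yes] AND [the goods have been substantially transformed in the territory? no] AND [the destination is a listed territory? yes] → not satisfied.
paragraph 16 — Tier III Good: [Certified Article (paragraph 4)? yes] AND [Essential Export (paragraph 10)? no] → not satisfied.
paragraph 1 — Class-T Consignment: [the end-use certificate has been lodged? no] OR [the consignee is not a government body? yes] OR [the goods are specified on the dual-use schedule? yes] → satisfied.
paragraph 12 — Designated Export: [Class-T Consignment (paragraph 1)? yes] OR [the consignee is a government body? no] → satisfied.
paragraph 11 — Primary Article: the destination is not a listed territory? no; Tier III Good (paragraph 16)? no; Designated Export (paragraph 12)? yes — 1 of 3 hold (need ≥2) → not satisfied.
paragraph 15 — Class-G Transfer: the goods are intended for civil end-use? no; declared value of the shipment: £251,400 ≥ £296,650? no; the goods have been substantially transformed in the territory? no — 0 of 3 hold (need ≥2) → not satisfied.
paragraph 5 — Covered Item: [the consignee is not an affiliated undertaking? no] OR [the goods are specified on the dual-use schedule? yes] → satisfied.
paragraph 6 — Chargeable Article: [Class-G Transfer (paragraph 15)? no] AND [not a Covered Item (paragraph 5)? no] → not satisfied.
paragraph 13 — Critical Export: the goods are specified on the dual-use schedule? yes; the goods are of domestic origin? yes; declared value of the shipment: £251,400 ≥ £296,650? no — 2 of 3 hold (need ≥2) → satisfied.
paragraph 7 — Excluded Item: [not a Critical Export (paragraph 13)? no] AND [the consignee is not an affiliated undertaking? no] AND [the goods are of domestic origin? yes] → not satisfied.
paragraph 3 — Covered Transfer: [Chargeable Article (paragraph 6)? no] OR [not an Excluded Item (paragraph 7)? yes] → satisfied.
paragraph 2 — Registered Item: [Primary Article (paragraph 11)? no] AND [Covered Transfer (paragraph 3)? yes] → not satisfied.

No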